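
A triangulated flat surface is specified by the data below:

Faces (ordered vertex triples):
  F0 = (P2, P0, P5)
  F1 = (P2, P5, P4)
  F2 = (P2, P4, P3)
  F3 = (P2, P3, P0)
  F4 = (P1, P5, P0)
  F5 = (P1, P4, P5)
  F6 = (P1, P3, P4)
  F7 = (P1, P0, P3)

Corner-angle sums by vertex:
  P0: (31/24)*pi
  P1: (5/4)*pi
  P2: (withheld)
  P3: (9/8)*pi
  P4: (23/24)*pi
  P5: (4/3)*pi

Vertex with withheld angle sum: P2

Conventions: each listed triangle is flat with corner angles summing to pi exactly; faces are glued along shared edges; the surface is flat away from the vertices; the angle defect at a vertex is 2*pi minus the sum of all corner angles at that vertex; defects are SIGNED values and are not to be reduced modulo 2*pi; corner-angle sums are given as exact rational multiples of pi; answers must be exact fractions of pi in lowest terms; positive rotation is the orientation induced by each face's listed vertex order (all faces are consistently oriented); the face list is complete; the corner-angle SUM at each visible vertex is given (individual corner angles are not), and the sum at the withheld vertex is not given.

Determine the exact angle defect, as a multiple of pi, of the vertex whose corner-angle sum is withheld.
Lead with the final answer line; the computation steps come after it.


Answer: defect(P2) = -pi/24

V = 6, E = 12, F = 8; chi = V - E + F = 2
Gauss-Bonnet: total defect = 2*pi*chi = 4*pi; visible defects sum to (97/24)*pi


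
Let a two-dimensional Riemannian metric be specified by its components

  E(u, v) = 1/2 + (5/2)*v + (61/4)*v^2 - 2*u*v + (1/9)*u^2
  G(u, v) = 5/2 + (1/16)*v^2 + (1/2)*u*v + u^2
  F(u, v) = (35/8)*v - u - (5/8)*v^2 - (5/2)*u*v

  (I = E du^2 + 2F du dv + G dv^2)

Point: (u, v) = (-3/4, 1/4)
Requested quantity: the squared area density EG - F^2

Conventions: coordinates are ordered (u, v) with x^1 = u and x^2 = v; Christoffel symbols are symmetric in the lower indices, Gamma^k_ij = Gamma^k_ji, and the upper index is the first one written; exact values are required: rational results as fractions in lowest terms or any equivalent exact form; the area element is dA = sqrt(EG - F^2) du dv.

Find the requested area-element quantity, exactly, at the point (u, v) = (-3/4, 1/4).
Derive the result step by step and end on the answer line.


E = 161/64, F = 291/128, G = 761/256; EG - F^2 = 2365/1024

Answer: EG - F^2 = 2365/1024


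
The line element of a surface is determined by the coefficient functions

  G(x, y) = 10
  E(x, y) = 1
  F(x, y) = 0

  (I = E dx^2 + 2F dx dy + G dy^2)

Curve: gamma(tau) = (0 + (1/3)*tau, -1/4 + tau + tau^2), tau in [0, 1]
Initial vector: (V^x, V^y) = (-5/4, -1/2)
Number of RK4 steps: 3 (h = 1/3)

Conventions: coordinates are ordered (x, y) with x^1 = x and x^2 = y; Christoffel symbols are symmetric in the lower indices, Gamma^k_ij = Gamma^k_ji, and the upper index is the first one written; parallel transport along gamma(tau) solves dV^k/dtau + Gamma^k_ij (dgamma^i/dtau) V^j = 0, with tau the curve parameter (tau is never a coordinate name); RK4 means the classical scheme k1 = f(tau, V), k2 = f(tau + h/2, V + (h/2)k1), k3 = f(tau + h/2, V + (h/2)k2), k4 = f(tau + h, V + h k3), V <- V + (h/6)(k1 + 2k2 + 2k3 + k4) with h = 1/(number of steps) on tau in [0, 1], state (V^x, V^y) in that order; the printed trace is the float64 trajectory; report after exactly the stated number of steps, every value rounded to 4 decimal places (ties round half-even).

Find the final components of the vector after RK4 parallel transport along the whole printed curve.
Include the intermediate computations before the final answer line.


gamma'(tau) = (1/3, 1 + 2*tau); f(tau, V)^k = -Gamma^k_ij(gamma(tau)) gamma'^i(tau) V^j; h = 1/3; intermediate values shown to 6 dp
curve data and Christoffel symbols at the stage parameters:
  tau = 0.000000: gamma = (0.000000, -0.250000), gamma' = (0.333333, 1.000000); Gamma_xxx = 0.000000, Gamma_xxy = 0.000000, Gamma_xyy = 0.000000, Gamma_yxx = 0.000000, Gamma_yxy = 0.000000, Gamma_yyy = 0.000000
  tau = 0.166667: gamma = (0.055556, -0.055556), gamma' = (0.333333, 1.333333); Gamma_xxx = 0.000000, Gamma_xxy = 0.000000, Gamma_xyy = 0.000000, Gamma_yxx = 0.000000, Gamma_yxy = 0.000000, Gamma_yyy = 0.000000
  tau = 0.333333: gamma = (0.111111, 0.194444), gamma' = (0.333333, 1.666667); Gamma_xxx = 0.000000, Gamma_xxy = 0.000000, Gamma_xyy = 0.000000, Gamma_yxx = 0.000000, Gamma_yxy = 0.000000, Gamma_yyy = 0.000000
  tau = 0.500000: gamma = (0.166667, 0.500000), gamma' = (0.333333, 2.000000); Gamma_xxx = 0.000000, Gamma_xxy = 0.000000, Gamma_xyy = 0.000000, Gamma_yxx = 0.000000, Gamma_yxy = 0.000000, Gamma_yyy = 0.000000
  tau = 0.666667: gamma = (0.222222, 0.861111), gamma' = (0.333333, 2.333333); Gamma_xxx = 0.000000, Gamma_xxy = 0.000000, Gamma_xyy = 0.000000, Gamma_yxx = 0.000000, Gamma_yxy = 0.000000, Gamma_yyy = 0.000000
  tau = 0.833333: gamma = (0.277778, 1.277778), gamma' = (0.333333, 2.666667); Gamma_xxx = 0.000000, Gamma_xxy = 0.000000, Gamma_xyy = 0.000000, Gamma_yxx = 0.000000, Gamma_yxy = 0.000000, Gamma_yyy = 0.000000
  tau = 1.000000: gamma = (0.333333, 1.750000), gamma' = (0.333333, 3.000000); Gamma_xxx = 0.000000, Gamma_xxy = 0.000000, Gamma_xyy = 0.000000, Gamma_yxx = 0.000000, Gamma_yxy = 0.000000, Gamma_yyy = 0.000000
step 0: V^x = -1.2500, V^y = -0.5000
step 1: k1 = (0.000000, 0.000000), k2 = (0.000000, 0.000000), k3 = (0.000000, 0.000000), k4 = (0.000000, 0.000000); V <- V + (h/6)(k1 + 2k2 + 2k3 + k4): V^x = -1.2500, V^y = -0.5000
step 2: k1 = (0.000000, 0.000000), k2 = (0.000000, 0.000000), k3 = (0.000000, 0.000000), k4 = (0.000000, 0.000000); V <- V + (h/6)(k1 + 2k2 + 2k3 + k4): V^x = -1.2500, V^y = -0.5000
step 3: k1 = (0.000000, 0.000000), k2 = (0.000000, 0.000000), k3 = (0.000000, 0.000000), k4 = (0.000000, 0.000000); V <- V + (h/6)(k1 + 2k2 + 2k3 + k4): V^x = -1.2500, V^y = -0.5000

Answer: V^x = -1.2500, V^y = -0.5000


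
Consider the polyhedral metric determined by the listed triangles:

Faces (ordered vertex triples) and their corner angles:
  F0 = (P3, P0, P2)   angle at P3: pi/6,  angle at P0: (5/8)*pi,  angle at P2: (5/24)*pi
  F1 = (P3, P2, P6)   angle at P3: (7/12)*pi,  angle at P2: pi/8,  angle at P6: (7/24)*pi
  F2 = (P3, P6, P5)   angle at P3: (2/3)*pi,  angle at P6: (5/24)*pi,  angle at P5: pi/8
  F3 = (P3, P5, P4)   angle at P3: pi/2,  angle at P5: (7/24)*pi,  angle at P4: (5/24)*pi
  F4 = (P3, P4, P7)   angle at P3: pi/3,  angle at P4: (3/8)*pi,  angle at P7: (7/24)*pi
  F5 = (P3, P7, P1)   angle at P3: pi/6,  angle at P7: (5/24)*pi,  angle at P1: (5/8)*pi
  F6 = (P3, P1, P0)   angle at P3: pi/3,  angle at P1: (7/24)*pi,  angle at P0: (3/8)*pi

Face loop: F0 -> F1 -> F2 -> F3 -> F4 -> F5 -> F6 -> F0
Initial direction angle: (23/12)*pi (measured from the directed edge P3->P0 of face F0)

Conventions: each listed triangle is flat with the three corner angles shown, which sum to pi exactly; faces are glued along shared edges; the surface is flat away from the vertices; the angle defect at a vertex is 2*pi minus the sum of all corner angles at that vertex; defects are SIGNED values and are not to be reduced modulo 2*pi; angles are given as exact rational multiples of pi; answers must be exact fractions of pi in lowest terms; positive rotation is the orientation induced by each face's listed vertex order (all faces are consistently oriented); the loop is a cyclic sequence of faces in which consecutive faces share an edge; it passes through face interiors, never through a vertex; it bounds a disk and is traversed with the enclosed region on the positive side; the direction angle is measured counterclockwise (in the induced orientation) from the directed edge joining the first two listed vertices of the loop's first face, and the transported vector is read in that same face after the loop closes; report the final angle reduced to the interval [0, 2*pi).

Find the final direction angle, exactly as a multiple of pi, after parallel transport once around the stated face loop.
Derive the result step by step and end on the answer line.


enclosed vertex P3: corner angles sum to (11/4)*pi, defect = 2*pi - (11/4)*pi = (-3/4)*pi
final direction = starting direction + enclosed defect total, reduced mod 2*pi (induced orientation)
final angle = (23/12)*pi - (3/4)*pi = (7/6)*pi (mod 2*pi)

Answer: final direction angle = (7/6)*pi


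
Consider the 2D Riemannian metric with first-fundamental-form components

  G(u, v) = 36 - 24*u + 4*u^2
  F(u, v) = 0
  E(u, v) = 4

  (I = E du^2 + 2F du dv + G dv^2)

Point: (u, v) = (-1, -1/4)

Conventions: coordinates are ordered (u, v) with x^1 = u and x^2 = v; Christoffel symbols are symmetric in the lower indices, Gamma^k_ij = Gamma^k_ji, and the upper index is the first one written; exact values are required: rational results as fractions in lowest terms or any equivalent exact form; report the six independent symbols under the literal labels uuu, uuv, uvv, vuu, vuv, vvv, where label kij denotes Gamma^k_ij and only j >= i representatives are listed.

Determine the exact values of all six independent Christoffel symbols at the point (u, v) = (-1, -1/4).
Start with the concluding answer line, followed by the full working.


Answer: Gamma_uuu = 0, Gamma_uuv = 0, Gamma_uvv = 4, Gamma_vuu = 0, Gamma_vuv = -1/4, Gamma_vvv = 0

E = 4, F = 0, G = 64 at the point
E_u = 0, E_v = 0, F_u = 0, F_v = 0, G_u = -32, G_v = 0
EG - F^2 = 256;  g^inv = (1/256) * [[64, 0], [0, 4]]
first-kind symbols [ij,l] = (1/2)(d_i g_jl + d_j g_il - d_l g_ij): [uu,u] = E_u/2 = 0, [uu,v] = F_u - E_v/2 = 0, [uv,u] = E_v/2 = 0, [uv,v] = G_u/2 = -16, [vv,u] = F_v - G_u/2 = 16, [vv,v] = G_v/2 = 0
Gamma^u_ij = (G*[ij,u] - F*[ij,v])/(EG - F^2), Gamma^v_ij = (E*[ij,v] - F*[ij,u])/(EG - F^2)


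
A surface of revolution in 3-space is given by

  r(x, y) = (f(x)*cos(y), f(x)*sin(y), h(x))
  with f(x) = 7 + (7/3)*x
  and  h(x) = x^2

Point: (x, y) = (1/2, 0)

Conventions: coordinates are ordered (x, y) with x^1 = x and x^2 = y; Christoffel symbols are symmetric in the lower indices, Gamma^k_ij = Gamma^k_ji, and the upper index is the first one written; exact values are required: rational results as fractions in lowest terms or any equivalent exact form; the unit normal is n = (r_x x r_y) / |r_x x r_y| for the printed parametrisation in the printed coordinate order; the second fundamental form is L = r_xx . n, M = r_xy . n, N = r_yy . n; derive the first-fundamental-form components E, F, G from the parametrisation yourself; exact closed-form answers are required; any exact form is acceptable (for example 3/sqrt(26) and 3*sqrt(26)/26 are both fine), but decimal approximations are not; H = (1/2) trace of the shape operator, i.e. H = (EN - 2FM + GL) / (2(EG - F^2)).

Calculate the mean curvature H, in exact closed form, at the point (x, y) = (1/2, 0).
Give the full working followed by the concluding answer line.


f = 49/6, f' = 7/3, f'' = 0, h' = 1, h'' = 2
E = 58/9, F = 0, G = 2401/36; answer radicand W^2 = 58/9
unnormalised second-form numerators: l = 14/3, m = 0, n = 49/6; L = l/sqrt(58/9), and similarly M = m/sqrt(W^2), N = n/sqrt(W^2)
H = (E*n - 2*F*m + G*l) / (2*(EG - F^2)*sqrt(W^2)); E*n - 2*F*m + G*l = 19649/54, EG - F^2 = 69629/162, so H = (1203/2842)/sqrt(58/9)

Answer: H = 3609*sqrt(58)/164836


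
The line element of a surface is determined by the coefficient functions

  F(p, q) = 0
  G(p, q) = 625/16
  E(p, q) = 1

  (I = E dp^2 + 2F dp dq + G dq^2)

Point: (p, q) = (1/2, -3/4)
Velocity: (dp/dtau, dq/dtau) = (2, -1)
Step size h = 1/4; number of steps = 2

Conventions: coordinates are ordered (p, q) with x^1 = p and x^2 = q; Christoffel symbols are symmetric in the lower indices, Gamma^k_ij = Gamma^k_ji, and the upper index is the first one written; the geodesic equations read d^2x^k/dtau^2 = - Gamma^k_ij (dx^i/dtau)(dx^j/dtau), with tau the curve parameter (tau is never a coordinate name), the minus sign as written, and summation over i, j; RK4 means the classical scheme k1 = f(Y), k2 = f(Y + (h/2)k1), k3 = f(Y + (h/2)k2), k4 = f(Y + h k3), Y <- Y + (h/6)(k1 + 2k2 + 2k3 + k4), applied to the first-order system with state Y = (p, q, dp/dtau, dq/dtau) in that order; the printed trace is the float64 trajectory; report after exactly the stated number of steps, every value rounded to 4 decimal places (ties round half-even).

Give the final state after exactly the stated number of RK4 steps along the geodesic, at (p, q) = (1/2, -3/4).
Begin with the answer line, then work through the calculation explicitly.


Answer: p = 1.5000, q = -1.2500, dp/dtau = 2.0000, dq/dtau = -1.0000

f(Y) = (dp/dtau, dq/dtau, -Gamma^p_ij Y'^i Y'^j, -Gamma^q_ij Y'^i Y'^j) with the Gammas evaluated at the stage position; h = 0.250000; intermediate values shown to 6 dp
step 0: p = 0.5000, q = -0.7500, dp/dtau = 2.0000, dq/dtau = -1.0000
step 1:
  k1: at (p, q) = (0.500000, -0.750000), (dp/dtau, dq/dtau) = (2.000000, -1.000000); Gamma_ppp = 0.000000, Gamma_ppq = 0.000000, Gamma_pqq = 0.000000, Gamma_qpp = 0.000000, Gamma_qpq = 0.000000, Gamma_qqq = 0.000000; k1 = (2.000000, -1.000000, 0.000000, 0.000000)
  k2: at (p, q) = (0.750000, -0.875000), (dp/dtau, dq/dtau) = (2.000000, -1.000000); Gamma_ppp = 0.000000, Gamma_ppq = 0.000000, Gamma_pqq = 0.000000, Gamma_qpp = 0.000000, Gamma_qpq = 0.000000, Gamma_qqq = 0.000000; k2 = (2.000000, -1.000000, 0.000000, 0.000000)
  k3: at (p, q) = (0.750000, -0.875000), (dp/dtau, dq/dtau) = (2.000000, -1.000000); Gamma_ppp = 0.000000, Gamma_ppq = 0.000000, Gamma_pqq = 0.000000, Gamma_qpp = 0.000000, Gamma_qpq = 0.000000, Gamma_qqq = 0.000000; k3 = (2.000000, -1.000000, 0.000000, 0.000000)
  k4: at (p, q) = (1.000000, -1.000000), (dp/dtau, dq/dtau) = (2.000000, -1.000000); Gamma_ppp = 0.000000, Gamma_ppq = 0.000000, Gamma_pqq = 0.000000, Gamma_qpp = 0.000000, Gamma_qpq = 0.000000, Gamma_qqq = 0.000000; k4 = (2.000000, -1.000000, 0.000000, 0.000000)
  Y <- Y + (h/6)(k1 + 2k2 + 2k3 + k4): p = 1.0000, q = -1.0000, dp/dtau = 2.0000, dq/dtau = -1.0000
step 2:
  k1: at (p, q) = (1.000000, -1.000000), (dp/dtau, dq/dtau) = (2.000000, -1.000000); Gamma_ppp = 0.000000, Gamma_ppq = 0.000000, Gamma_pqq = 0.000000, Gamma_qpp = 0.000000, Gamma_qpq = 0.000000, Gamma_qqq = 0.000000; k1 = (2.000000, -1.000000, 0.000000, 0.000000)
  k2: at (p, q) = (1.250000, -1.125000), (dp/dtau, dq/dtau) = (2.000000, -1.000000); Gamma_ppp = 0.000000, Gamma_ppq = 0.000000, Gamma_pqq = 0.000000, Gamma_qpp = 0.000000, Gamma_qpq = 0.000000, Gamma_qqq = 0.000000; k2 = (2.000000, -1.000000, 0.000000, 0.000000)
  k3: at (p, q) = (1.250000, -1.125000), (dp/dtau, dq/dtau) = (2.000000, -1.000000); Gamma_ppp = 0.000000, Gamma_ppq = 0.000000, Gamma_pqq = 0.000000, Gamma_qpp = 0.000000, Gamma_qpq = 0.000000, Gamma_qqq = 0.000000; k3 = (2.000000, -1.000000, 0.000000, 0.000000)
  k4: at (p, q) = (1.500000, -1.250000), (dp/dtau, dq/dtau) = (2.000000, -1.000000); Gamma_ppp = 0.000000, Gamma_ppq = 0.000000, Gamma_pqq = 0.000000, Gamma_qpp = 0.000000, Gamma_qpq = 0.000000, Gamma_qqq = 0.000000; k4 = (2.000000, -1.000000, 0.000000, 0.000000)
  Y <- Y + (h/6)(k1 + 2k2 + 2k3 + k4): p = 1.5000, q = -1.2500, dp/dtau = 2.0000, dq/dtau = -1.0000


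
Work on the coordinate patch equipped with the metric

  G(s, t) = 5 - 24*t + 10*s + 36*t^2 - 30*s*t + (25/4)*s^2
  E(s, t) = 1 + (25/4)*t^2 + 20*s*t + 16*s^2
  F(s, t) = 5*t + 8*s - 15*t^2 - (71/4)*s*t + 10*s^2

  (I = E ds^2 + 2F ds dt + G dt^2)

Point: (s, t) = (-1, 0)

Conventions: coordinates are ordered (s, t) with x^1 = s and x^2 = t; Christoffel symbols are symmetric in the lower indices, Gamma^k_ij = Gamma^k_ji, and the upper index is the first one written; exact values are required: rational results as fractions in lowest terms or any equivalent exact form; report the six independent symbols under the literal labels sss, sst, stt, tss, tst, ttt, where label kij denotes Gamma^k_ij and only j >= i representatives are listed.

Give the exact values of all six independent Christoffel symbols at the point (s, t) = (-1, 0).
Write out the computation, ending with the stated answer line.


E = 17, F = 2, G = 5/4 at the point
E_s = -32, E_t = -20, F_s = -12, F_t = 91/4, G_s = -5/2, G_t = 6
EG - F^2 = 69/4;  g^inv = (4/69) * [[5/4, -2], [-2, 17]]
first-kind symbols [ij,l] = (1/2)(d_i g_jl + d_j g_il - d_l g_ij): [ss,s] = E_s/2 = -16, [ss,t] = F_s - E_t/2 = -2, [st,s] = E_t/2 = -10, [st,t] = G_s/2 = -5/4, [tt,s] = F_t - G_s/2 = 24, [tt,t] = G_t/2 = 3
Gamma^s_ij = (G*[ij,s] - F*[ij,t])/(EG - F^2), Gamma^t_ij = (E*[ij,t] - F*[ij,s])/(EG - F^2)

Answer: Gamma_sss = -64/69, Gamma_sst = -40/69, Gamma_stt = 32/23, Gamma_tss = -8/69, Gamma_tst = -5/69, Gamma_ttt = 4/23


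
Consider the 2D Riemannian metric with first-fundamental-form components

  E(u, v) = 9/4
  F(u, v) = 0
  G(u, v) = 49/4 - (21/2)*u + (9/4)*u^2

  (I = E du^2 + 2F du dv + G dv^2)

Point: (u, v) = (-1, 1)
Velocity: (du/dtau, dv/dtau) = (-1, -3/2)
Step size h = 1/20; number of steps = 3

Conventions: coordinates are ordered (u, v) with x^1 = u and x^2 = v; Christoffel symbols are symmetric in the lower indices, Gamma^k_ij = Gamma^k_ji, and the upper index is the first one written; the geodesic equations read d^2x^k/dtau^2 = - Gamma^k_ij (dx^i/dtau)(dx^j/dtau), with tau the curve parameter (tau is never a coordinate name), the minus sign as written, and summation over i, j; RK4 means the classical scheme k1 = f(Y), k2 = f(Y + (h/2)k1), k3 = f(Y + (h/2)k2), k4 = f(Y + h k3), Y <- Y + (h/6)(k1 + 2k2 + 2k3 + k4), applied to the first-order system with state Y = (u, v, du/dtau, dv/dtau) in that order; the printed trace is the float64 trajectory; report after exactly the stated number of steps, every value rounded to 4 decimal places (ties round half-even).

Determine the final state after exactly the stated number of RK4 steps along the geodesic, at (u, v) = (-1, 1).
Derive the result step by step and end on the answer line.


f(Y) = (du/dtau, dv/dtau, -Gamma^u_ij Y'^i Y'^j, -Gamma^v_ij Y'^i Y'^j) with the Gammas evaluated at the stage position; h = 0.050000; intermediate values shown to 6 dp
step 0: u = -1.0000, v = 1.0000, du/dtau = -1.0000, dv/dtau = -1.5000
step 1:
  k1: at (u, v) = (-1.000000, 1.000000), (du/dtau, dv/dtau) = (-1.000000, -1.500000); Gamma_uuu = 0.000000, Gamma_uuv = 0.000000, Gamma_uvv = 3.333333, Gamma_vuu = 0.000000, Gamma_vuv = -0.300000, Gamma_vvv = 0.000000; k1 = (-1.000000, -1.500000, -7.500000, 0.900000)
  k2: at (u, v) = (-1.025000, 0.962500), (du/dtau, dv/dtau) = (-1.187500, -1.477500); Gamma_uuu = 0.000000, Gamma_uuv = 0.000000, Gamma_uvv = 3.358333, Gamma_vuu = 0.000000, Gamma_vuv = -0.297767, Gamma_vvv = 0.000000; k2 = (-1.187500, -1.477500, -7.331263, 1.044882)
  k3: at (u, v) = (-1.029688, 0.963063), (du/dtau, dv/dtau) = (-1.183282, -1.473878); Gamma_uuu = 0.000000, Gamma_uuv = 0.000000, Gamma_uvv = 3.363021, Gamma_vuu = 0.000000, Gamma_vuv = -0.297352, Gamma_vvv = 0.000000; k3 = (-1.183282, -1.473878, -7.305545, 1.037170)
  k4: at (u, v) = (-1.059164, 0.926306), (du/dtau, dv/dtau) = (-1.365277, -1.448141); Gamma_uuu = 0.000000, Gamma_uuv = 0.000000, Gamma_uvv = 3.392497, Gamma_vuu = 0.000000, Gamma_vuv = -0.294768, Gamma_vvv = 0.000000; k4 = (-1.365277, -1.448141, -7.114453, 1.165581)
  Y <- Y + (h/6)(k1 + 2k2 + 2k3 + k4): u = -1.0592, v = 0.9262, du/dtau = -1.3657, dv/dtau = -1.4481
step 2:
  k1: at (u, v) = (-1.059224, 0.926243), (du/dtau, dv/dtau) = (-1.365734, -1.448086); Gamma_uuu = 0.000000, Gamma_uuv = 0.000000, Gamma_uvv = 3.392557, Gamma_vuu = 0.000000, Gamma_vuv = -0.294763, Gamma_vvv = 0.000000; k1 = (-1.365734, -1.448086, -7.114032, 1.165905)
  k2: at (u, v) = (-1.093367, 0.890040), (du/dtau, dv/dtau) = (-1.543585, -1.418938); Gamma_uuu = 0.000000, Gamma_uuv = 0.000000, Gamma_uvv = 3.426700, Gamma_vuu = 0.000000, Gamma_vuv = -0.291826, Gamma_vvv = 0.000000; k2 = (-1.543585, -1.418938, -6.899270, 1.278344)
  k3: at (u, v) = (-1.097813, 0.890769), (du/dtau, dv/dtau) = (-1.538216, -1.416127); Gamma_uuu = 0.000000, Gamma_uuv = 0.000000, Gamma_uvv = 3.431147, Gamma_vuu = 0.000000, Gamma_vuv = -0.291448, Gamma_vvv = 0.000000; k3 = (-1.538216, -1.416127, -6.880879, 1.269727)
  k4: at (u, v) = (-1.136134, 0.855436), (du/dtau, dv/dtau) = (-1.709778, -1.384600); Gamma_uuu = 0.000000, Gamma_uuv = 0.000000, Gamma_uvv = 3.469468, Gamma_vuu = 0.000000, Gamma_vuv = -0.288229, Gamma_vvv = 0.000000; k4 = (-1.709778, -1.384600, -6.651373, 1.364681)
  Y <- Y + (h/6)(k1 + 2k2 + 2k3 + k4): u = -1.1362, v = 0.8554, du/dtau = -1.7101, dv/dtau = -1.3845
step 3:
  k1: at (u, v) = (-1.136216, 0.855386), (du/dtau, dv/dtau) = (-1.710115, -1.384530); Gamma_uuu = 0.000000, Gamma_uuv = 0.000000, Gamma_uvv = 3.469550, Gamma_vuu = 0.000000, Gamma_vuv = -0.288222, Gamma_vvv = 0.000000; k1 = (-1.710115, -1.384530, -6.650859, 1.364849)
  k2: at (u, v) = (-1.178969, 0.820772), (du/dtau, dv/dtau) = (-1.876386, -1.350409); Gamma_uuu = 0.000000, Gamma_uuv = 0.000000, Gamma_uvv = 3.512302, Gamma_vuu = 0.000000, Gamma_vuv = -0.284714, Gamma_vvv = 0.000000; k2 = (-1.876386, -1.350409, -6.405047, 1.442864)
  k3: at (u, v) = (-1.183126, 0.821625), (du/dtau, dv/dtau) = (-1.870241, -1.348458); Gamma_uuu = 0.000000, Gamma_uuv = 0.000000, Gamma_uvv = 3.516459, Gamma_vuu = 0.000000, Gamma_vuv = -0.284377, Gamma_vvv = 0.000000; k3 = (-1.870241, -1.348458, -6.394118, 1.434364)
  k4: at (u, v) = (-1.229728, 0.787963), (du/dtau, dv/dtau) = (-2.029821, -1.312812); Gamma_uuu = 0.000000, Gamma_uuv = 0.000000, Gamma_uvv = 3.563062, Gamma_vuu = 0.000000, Gamma_vuv = -0.280658, Gamma_vvv = 0.000000; k4 = (-2.029821, -1.312812, -6.140846, 1.495777)
  Y <- Y + (h/6)(k1 + 2k2 + 2k3 + k4): u = -1.2298, v = 0.7879, du/dtau = -2.0300, dv/dtau = -1.3127

Answer: u = -1.2298, v = 0.7879, du/dtau = -2.0300, dv/dtau = -1.3127


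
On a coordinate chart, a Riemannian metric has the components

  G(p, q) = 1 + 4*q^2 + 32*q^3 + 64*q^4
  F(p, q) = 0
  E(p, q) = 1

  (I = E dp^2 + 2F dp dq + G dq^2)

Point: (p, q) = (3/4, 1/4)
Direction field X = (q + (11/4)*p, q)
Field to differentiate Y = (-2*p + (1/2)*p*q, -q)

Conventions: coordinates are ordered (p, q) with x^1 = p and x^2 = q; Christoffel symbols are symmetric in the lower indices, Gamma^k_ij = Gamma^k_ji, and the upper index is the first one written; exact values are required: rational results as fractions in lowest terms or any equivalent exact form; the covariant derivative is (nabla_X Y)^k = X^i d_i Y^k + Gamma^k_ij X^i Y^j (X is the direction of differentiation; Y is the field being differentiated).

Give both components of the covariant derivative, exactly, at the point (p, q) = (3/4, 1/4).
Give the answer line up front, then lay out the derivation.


Answer: (nabla_X Y)^p = -543/128, (nabla_X Y)^q = -7/16

E = 1, F = 0, G = 2 at the point
E_p = 0, E_q = 0, F_p = 0, F_q = 0, G_p = 0, G_q = 12
EG - F^2 = 2;  g^inv = (1/2) * [[2, 0], [0, 1]]
first-kind symbols [ij,l] = (1/2)(d_i g_jl + d_j g_il - d_l g_ij): [pp,p] = E_p/2 = 0, [pp,q] = F_p - E_q/2 = 0, [pq,p] = E_q/2 = 0, [pq,q] = G_p/2 = 0, [qq,p] = F_q - G_p/2 = 0, [qq,q] = G_q/2 = 6
Gamma^p_ij = (G*[ij,p] - F*[ij,q])/(EG - F^2), Gamma^q_ij = (E*[ij,q] - F*[ij,p])/(EG - F^2)
Gamma_ppp = 0, Gamma_ppq = 0, Gamma_pqq = 0, Gamma_qpp = 0, Gamma_qpq = 0, Gamma_qqq = 3
X = (37/16, 1/4), Y = (-45/32, -1/4) at the point


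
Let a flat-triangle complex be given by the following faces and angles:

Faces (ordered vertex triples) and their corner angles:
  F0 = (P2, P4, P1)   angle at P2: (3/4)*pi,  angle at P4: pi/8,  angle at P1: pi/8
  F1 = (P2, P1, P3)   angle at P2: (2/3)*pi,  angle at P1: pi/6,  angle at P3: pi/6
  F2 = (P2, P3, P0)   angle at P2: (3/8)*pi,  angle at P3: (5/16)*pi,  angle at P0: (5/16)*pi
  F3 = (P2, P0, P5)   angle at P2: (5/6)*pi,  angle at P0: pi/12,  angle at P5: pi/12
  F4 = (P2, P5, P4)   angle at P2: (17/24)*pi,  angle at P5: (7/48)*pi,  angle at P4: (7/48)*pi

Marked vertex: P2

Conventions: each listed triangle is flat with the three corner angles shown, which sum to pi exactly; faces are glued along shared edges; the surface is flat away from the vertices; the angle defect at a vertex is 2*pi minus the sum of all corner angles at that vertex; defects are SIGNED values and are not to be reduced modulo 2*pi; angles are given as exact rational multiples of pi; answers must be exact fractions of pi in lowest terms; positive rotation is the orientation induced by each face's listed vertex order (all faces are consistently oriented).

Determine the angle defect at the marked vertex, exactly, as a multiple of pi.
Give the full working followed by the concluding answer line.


Sum of corner angles at P2: (10/3)*pi
defect = 2*pi - (10/3)*pi

Answer: defect(P2) = (-4/3)*pi


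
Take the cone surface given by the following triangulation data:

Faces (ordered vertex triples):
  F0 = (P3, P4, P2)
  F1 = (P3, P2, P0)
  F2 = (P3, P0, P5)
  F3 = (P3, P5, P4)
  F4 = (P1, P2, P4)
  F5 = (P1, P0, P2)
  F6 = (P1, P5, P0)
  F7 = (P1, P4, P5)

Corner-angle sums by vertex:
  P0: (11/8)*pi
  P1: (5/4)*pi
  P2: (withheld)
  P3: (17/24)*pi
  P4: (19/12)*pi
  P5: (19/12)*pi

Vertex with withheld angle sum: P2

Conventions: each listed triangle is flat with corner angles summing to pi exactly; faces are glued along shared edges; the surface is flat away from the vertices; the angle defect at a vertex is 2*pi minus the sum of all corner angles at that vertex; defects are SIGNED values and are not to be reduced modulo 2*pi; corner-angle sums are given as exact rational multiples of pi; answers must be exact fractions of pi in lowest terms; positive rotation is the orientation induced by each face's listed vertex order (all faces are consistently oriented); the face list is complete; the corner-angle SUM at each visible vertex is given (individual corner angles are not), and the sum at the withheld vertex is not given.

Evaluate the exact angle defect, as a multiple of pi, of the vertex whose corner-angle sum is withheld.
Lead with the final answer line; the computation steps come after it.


Answer: defect(P2) = pi/2

V = 6, E = 12, F = 8; chi = V - E + F = 2
Gauss-Bonnet: total defect = 2*pi*chi = 4*pi; visible defects sum to (7/2)*pi


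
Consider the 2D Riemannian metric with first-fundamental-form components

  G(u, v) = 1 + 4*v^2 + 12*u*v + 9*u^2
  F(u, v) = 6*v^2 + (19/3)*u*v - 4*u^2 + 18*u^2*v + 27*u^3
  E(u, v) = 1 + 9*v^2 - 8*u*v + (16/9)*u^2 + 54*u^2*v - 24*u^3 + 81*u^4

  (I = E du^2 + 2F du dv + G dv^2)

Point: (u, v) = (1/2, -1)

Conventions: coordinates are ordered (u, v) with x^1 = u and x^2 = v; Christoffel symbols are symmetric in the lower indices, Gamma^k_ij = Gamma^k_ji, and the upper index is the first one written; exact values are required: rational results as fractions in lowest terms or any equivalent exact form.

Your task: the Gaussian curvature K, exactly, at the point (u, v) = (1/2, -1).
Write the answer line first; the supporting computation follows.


Answer: K = 131328/219961

E = 433/144, F = 17/24, G = 5/4, EG - F^2 = 469/144 at the point
E_u = -391/18, E_v = -17/2, F_u = -97/12, F_v = -13/3, G_u = -3, G_v = -2
E_vv = 18, F_uv = 73/3, G_uu = 18
The intrinsic route: Brioschi's K = (det M1 - det M2)/(EG - F^2)^2.
M1 = [[-E_vv/2 + F_uv - G_uu/2, E_u/2, F_u - E_v/2], [F_v - G_u/2, E, F], [G_v/2, F, G]] = [[19/3, -391/36, -23/6], [-17/6, 433/144, 17/24], [-1, 17/24, 5/4]]; det M1 = -671/48
M2 = [[0, E_v/2, G_u/2], [E_v/2, E, F], [G_u/2, F, G]] = [[0, -17/4, -3/2], [-17/4, 433/144, 17/24], [-3/2, 17/24, 5/4]]; det M2 = -325/16
det M1 - det M2 = 19/3; K = 19/3 / (469/144)^2 = 131328/219961


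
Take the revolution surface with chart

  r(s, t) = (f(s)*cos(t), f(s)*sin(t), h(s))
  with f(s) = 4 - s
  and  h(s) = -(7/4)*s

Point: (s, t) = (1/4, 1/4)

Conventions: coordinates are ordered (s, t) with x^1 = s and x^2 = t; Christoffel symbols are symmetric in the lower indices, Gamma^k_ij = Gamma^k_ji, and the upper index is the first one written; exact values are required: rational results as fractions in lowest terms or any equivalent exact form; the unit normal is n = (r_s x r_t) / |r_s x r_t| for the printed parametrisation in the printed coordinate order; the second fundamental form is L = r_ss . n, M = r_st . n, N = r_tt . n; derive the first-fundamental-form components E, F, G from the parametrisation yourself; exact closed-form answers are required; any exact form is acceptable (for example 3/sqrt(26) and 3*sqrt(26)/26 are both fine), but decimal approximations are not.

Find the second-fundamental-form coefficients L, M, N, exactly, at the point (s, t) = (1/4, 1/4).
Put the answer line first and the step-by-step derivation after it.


Answer: L = 0, M = 0, N = -21*sqrt(65)/52

f = 15/4, f' = -1, f'' = 0, h' = -7/4, h'' = 0
E = 65/16, F = 0, G = 225/16; answer radicand W^2 = 65/16
unnormalised second-form numerators: l = 0, m = 0, n = -105/16; L = l/sqrt(65/16), and similarly M = m/sqrt(W^2), N = n/sqrt(W^2)


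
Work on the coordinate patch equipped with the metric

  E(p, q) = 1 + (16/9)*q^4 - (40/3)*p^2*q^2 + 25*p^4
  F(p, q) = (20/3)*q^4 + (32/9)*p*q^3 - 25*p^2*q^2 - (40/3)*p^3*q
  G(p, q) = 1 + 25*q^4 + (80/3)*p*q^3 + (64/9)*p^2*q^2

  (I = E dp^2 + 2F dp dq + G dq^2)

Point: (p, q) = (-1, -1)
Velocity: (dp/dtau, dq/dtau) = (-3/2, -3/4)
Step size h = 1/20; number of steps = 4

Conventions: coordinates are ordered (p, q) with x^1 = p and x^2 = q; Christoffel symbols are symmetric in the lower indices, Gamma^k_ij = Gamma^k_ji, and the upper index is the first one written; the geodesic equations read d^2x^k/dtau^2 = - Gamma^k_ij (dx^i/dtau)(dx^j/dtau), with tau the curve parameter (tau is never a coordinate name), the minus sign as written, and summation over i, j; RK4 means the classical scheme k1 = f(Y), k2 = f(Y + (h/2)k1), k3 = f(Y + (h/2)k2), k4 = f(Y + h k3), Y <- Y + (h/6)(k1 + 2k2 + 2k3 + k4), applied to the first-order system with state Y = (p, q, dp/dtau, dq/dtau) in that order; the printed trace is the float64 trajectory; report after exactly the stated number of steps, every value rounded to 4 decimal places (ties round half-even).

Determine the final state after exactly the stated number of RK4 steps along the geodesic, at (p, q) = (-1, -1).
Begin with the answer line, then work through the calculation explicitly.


Answer: p = -1.2920, q = -1.1653, dp/dtau = -1.4271, dq/dtau = -0.8851

f(Y) = (dp/dtau, dq/dtau, -Gamma^p_ij Y'^i Y'^j, -Gamma^q_ij Y'^i Y'^j) with the Gammas evaluated at the stage position; h = 0.050000; intermediate values shown to 6 dp
step 0: p = -1.0000, q = -1.0000, dp/dtau = -1.5000, dq/dtau = -0.7500
step 1:
  k1: at (p, q) = (-1.000000, -1.000000), (dp/dtau, dq/dtau) = (-1.500000, -0.750000); Gamma_ppp = -0.500759, Gamma_ppq = 0.133536, Gamma_pqq = 0.634294, Gamma_qpp = 1.047041, Gamma_qpq = -0.279211, Gamma_qqq = -1.326252; k1 = (-1.500000, -0.750000, 0.469461, -0.981601)
  k2: at (p, q) = (-1.037500, -1.018750), (dp/dtau, dq/dtau) = (-1.488263, -0.774540); Gamma_ppp = -0.511420, Gamma_ppq = 0.133914, Gamma_pqq = 0.638556, Gamma_qpp = 1.024291, Gamma_qpq = -0.268208, Gamma_qqq = -1.278924; k2 = (-1.488263, -0.774540, 0.440950, -0.883151)
  k3: at (p, q) = (-1.037207, -1.019364), (dp/dtau, dq/dtau) = (-1.488976, -0.772079); Gamma_ppp = -0.510189, Gamma_ppq = 0.133710, Gamma_pqq = 0.637463, Gamma_qpp = 1.023944, Gamma_qpq = -0.268354, Gamma_qqq = -1.279381; k3 = (-1.488976, -0.772079, 0.443692, -0.890485)
  k4: at (p, q) = (-1.074449, -1.038604), (dp/dtau, dq/dtau) = (-1.477815, -0.794524); Gamma_ppp = -0.518389, Gamma_ppq = 0.133625, Gamma_pqq = 0.639332, Gamma_qpp = 1.001065, Gamma_qpq = -0.258045, Gamma_qqq = -1.234619; k4 = (-1.477815, -0.794524, 0.414744, -0.800916)
  Y <- Y + (h/6)(k1 + 2k2 + 2k3 + k4): p = -1.0744, q = -1.0386, dp/dtau = -1.4779, dq/dtau = -0.7944
step 2:
  k1: at (p, q) = (-1.074436, -1.038648), (dp/dtau, dq/dtau) = (-1.477888, -0.794415); Gamma_ppp = -0.518312, Gamma_ppq = 0.133613, Gamma_pqq = 0.639264, Gamma_qpp = 1.001042, Gamma_qpq = -0.258053, Gamma_qqq = -1.234643; k1 = (-1.477888, -0.794415, 0.414898, -0.801313)
  k2: at (p, q) = (-1.111383, -1.058508), (dp/dtau, dq/dtau) = (-1.467515, -0.814448); Gamma_ppp = -0.524034, Gamma_ppq = 0.133094, Gamma_pqq = 0.638845, Gamma_qpp = 0.978159, Gamma_qpq = -0.248433, Gamma_qqq = -1.192464; k2 = (-1.467515, -0.814448, 0.386646, -0.721711)
  k3: at (p, q) = (-1.111124, -1.059009), (dp/dtau, dq/dtau) = (-1.468221, -0.812458); Gamma_ppp = -0.523085, Gamma_ppq = 0.132947, Gamma_pqq = 0.638040, Gamma_qpp = 0.977961, Gamma_qpq = -0.248558, Gamma_qqq = -1.192882; k3 = (-1.468221, -0.812458, 0.389262, -0.727766)
  k4: at (p, q) = (-1.147847, -1.079271), (dp/dtau, dq/dtau) = (-1.458424, -0.830803); Gamma_ppp = -0.526982, Gamma_ppq = 0.132133, Gamma_pqq = 0.636027, Gamma_qpp = 0.955403, Gamma_qpq = -0.239553, Gamma_qqq = -1.153098; k4 = (-1.458424, -0.830803, 0.361683, -0.655720)
  Y <- Y + (h/6)(k1 + 2k2 + 2k3 + k4): p = -1.1478, q = -1.0793, dp/dtau = -1.4585, dq/dtau = -0.8307
step 3:
  k1: at (p, q) = (-1.147834, -1.079307), (dp/dtau, dq/dtau) = (-1.458484, -0.830715); Gamma_ppp = -0.526922, Gamma_ppq = 0.132124, Gamma_pqq = 0.635976, Gamma_qpp = 0.955389, Gamma_qpq = -0.239560, Gamma_qqq = -1.153121; k1 = (-1.458484, -0.830715, 0.361818, -0.656032)
  k2: at (p, q) = (-1.184296, -1.100074), (dp/dtau, dq/dtau) = (-1.449439, -0.847116); Gamma_ppp = -0.528991, Gamma_ppq = 0.131032, Gamma_pqq = 0.632436, Gamma_qpp = 0.933213, Gamma_qpq = -0.231159, Gamma_qqq = -1.115703; k2 = (-1.449439, -0.847116, 0.335729, -0.592273)
  k3: at (p, q) = (-1.184070, -1.100484), (dp/dtau, dq/dtau) = (-1.450091, -0.845522); Gamma_ppp = -0.528265, Gamma_ppq = 0.130926, Gamma_pqq = 0.631844, Gamma_qpp = 0.933105, Gamma_qpq = -0.231263, Gamma_qqq = -1.116064; k3 = (-1.450091, -0.845522, 0.338053, -0.597123)
  k4: at (p, q) = (-1.220339, -1.121583), (dp/dtau, dq/dtau) = (-1.441582, -0.860571); Gamma_ppp = -0.529018, Gamma_ppq = 0.129655, Gamma_pqq = 0.627279, Gamma_qpp = 0.911487, Gamma_qpq = -0.223393, Gamma_qqq = -1.080788; k4 = (-1.441582, -0.860571, 0.313135, -0.539525)
  Y <- Y + (h/6)(k1 + 2k2 + 2k3 + k4): p = -1.2203, q = -1.1216, dp/dtau = -1.4416, dq/dtau = -0.8605
step 4:
  k1: at (p, q) = (-1.220327, -1.121611), (dp/dtau, dq/dtau) = (-1.441630, -0.860501); Gamma_ppp = -0.528973, Gamma_ppq = 0.129649, Gamma_pqq = 0.627242, Gamma_qpp = 0.911480, Gamma_qpq = -0.223399, Gamma_qqq = -1.080809; k1 = (-1.441630, -0.860501, 0.313249, -0.539763)
  k2: at (p, q) = (-1.256367, -1.143124), (dp/dtau, dq/dtau) = (-1.433799, -0.873995); Gamma_ppp = -0.528411, Gamma_ppq = 0.128209, Gamma_pqq = 0.621692, Gamma_qpp = 0.890437, Gamma_qpq = -0.216047, Gamma_qqq = -1.047627; k2 = (-1.433799, -0.873995, 0.290081, -0.488822)
  k3: at (p, q) = (-1.256172, -1.143461), (dp/dtau, dq/dtau) = (-1.434378, -0.872722); Gamma_ppp = -0.527855, Gamma_ppq = 0.128132, Gamma_pqq = 0.621255, Gamma_qpp = 0.890383, Gamma_qpq = -0.216131, Gamma_qqq = -1.047928; k3 = (-1.434378, -0.872722, 0.292063, -0.492650)
  k4: at (p, q) = (-1.292046, -1.165247), (dp/dtau, dq/dtau) = (-1.427027, -0.885134); Gamma_ppp = -0.526367, Gamma_ppq = 0.126589, Gamma_pqq = 0.615075, Gamma_qpp = 0.870001, Gamma_qpq = -0.209232, Gamma_qqq = -1.016621; k4 = (-1.427027, -0.885134, 0.270216, -0.446625)
  Y <- Y + (h/6)(k1 + 2k2 + 2k3 + k4): p = -1.2920, q = -1.1653, dp/dtau = -1.4271, dq/dtau = -0.8851


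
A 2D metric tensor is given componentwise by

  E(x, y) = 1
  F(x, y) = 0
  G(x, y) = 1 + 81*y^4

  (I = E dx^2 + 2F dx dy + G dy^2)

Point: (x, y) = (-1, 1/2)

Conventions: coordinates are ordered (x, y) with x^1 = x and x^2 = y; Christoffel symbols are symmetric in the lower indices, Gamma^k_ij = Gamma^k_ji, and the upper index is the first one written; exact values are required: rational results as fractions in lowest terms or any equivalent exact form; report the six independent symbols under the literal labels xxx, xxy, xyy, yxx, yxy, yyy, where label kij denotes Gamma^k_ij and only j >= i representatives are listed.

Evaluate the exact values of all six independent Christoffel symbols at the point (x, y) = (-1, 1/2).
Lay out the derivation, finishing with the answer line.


E = 1, F = 0, G = 97/16 at the point
E_x = 0, E_y = 0, F_x = 0, F_y = 0, G_x = 0, G_y = 81/2
EG - F^2 = 97/16;  g^inv = (16/97) * [[97/16, 0], [0, 1]]
first-kind symbols [ij,l] = (1/2)(d_i g_jl + d_j g_il - d_l g_ij): [xx,x] = E_x/2 = 0, [xx,y] = F_x - E_y/2 = 0, [xy,x] = E_y/2 = 0, [xy,y] = G_x/2 = 0, [yy,x] = F_y - G_x/2 = 0, [yy,y] = G_y/2 = 81/4
Gamma^x_ij = (G*[ij,x] - F*[ij,y])/(EG - F^2), Gamma^y_ij = (E*[ij,y] - F*[ij,x])/(EG - F^2)

Answer: Gamma_xxx = 0, Gamma_xxy = 0, Gamma_xyy = 0, Gamma_yxx = 0, Gamma_yxy = 0, Gamma_yyy = 324/97


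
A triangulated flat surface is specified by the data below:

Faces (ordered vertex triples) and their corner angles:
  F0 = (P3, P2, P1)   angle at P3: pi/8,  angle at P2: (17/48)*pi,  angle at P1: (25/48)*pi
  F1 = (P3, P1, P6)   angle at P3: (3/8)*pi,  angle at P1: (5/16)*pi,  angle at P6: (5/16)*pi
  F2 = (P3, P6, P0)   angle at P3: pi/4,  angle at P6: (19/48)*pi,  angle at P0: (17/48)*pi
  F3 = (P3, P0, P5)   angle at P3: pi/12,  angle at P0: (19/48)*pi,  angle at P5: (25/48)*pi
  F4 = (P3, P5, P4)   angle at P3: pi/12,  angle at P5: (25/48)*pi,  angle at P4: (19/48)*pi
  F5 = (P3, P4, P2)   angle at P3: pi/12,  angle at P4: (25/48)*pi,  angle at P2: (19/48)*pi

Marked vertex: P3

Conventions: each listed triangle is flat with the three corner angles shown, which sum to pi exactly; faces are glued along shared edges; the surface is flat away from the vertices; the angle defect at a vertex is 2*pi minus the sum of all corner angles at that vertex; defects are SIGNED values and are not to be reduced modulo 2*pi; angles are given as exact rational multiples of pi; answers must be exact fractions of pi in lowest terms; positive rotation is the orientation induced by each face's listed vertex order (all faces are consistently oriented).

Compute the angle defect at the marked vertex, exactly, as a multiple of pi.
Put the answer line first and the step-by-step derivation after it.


Answer: defect(P3) = pi

Sum of corner angles at P3: pi
defect = 2*pi - pi


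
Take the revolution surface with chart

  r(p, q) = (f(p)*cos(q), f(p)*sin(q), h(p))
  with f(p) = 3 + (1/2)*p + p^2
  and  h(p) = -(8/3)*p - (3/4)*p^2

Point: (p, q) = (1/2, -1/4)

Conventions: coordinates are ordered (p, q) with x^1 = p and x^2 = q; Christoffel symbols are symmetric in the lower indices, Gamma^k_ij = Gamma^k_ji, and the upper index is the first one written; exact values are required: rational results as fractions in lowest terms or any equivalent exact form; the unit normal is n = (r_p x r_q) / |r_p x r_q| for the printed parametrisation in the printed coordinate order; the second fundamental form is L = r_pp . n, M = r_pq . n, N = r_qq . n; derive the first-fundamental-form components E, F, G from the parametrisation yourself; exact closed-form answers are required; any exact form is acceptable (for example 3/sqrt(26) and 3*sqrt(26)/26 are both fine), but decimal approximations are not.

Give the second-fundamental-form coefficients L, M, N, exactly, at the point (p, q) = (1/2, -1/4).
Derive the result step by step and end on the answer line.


f = 7/2, f' = 3/2, f'' = 2, h' = -41/12, h'' = -3/2
E = 2005/144, F = 0, G = 49/4; answer radicand W^2 = 2005/144
unnormalised second-form numerators: l = 55/12, m = 0, n = -287/24; L = l/sqrt(2005/144), and similarly M = m/sqrt(W^2), N = n/sqrt(W^2)

Answer: L = 11*sqrt(2005)/401, M = 0, N = -287*sqrt(2005)/4010


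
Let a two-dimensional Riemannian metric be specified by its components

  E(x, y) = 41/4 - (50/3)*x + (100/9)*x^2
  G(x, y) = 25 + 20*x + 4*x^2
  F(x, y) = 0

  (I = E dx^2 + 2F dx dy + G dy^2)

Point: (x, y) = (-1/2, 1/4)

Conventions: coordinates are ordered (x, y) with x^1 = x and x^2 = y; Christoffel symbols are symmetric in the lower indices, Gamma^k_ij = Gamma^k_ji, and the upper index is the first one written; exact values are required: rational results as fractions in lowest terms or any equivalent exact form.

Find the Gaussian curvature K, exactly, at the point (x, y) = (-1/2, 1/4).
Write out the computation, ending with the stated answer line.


E = 769/36, F = 0, G = 16, EG - F^2 = 3076/9 at the point
E_x = -250/9, E_y = 0, F_x = 0, F_y = 0, G_x = 16, G_y = 0
E_yy = 0, F_xy = 0, G_xx = 8
By Brioschi, K is (det M1 - det M2) divided by (EG - F^2) squared.
M1 = [[-E_yy/2 + F_xy - G_xx/2, E_x/2, F_x - E_y/2], [F_y - G_x/2, E, F], [G_y/2, F, G]] = [[-4, -125/9, 0], [-8, 769/36, 0], [0, 0, 16]]; det M1 = -28304/9
M2 = [[0, E_y/2, G_x/2], [E_y/2, E, F], [G_x/2, F, G]] = [[0, 0, 8], [0, 769/36, 0], [8, 0, 16]]; det M2 = -12304/9
det M1 - det M2 = -16000/9; K = -16000/9 / (3076/9)^2 = -9000/591361

Answer: K = -9000/591361
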